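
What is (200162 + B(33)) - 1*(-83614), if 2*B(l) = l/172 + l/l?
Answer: 97619149/344 ≈ 2.8378e+5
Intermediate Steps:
B(l) = ½ + l/344 (B(l) = (l/172 + l/l)/2 = (l*(1/172) + 1)/2 = (l/172 + 1)/2 = (1 + l/172)/2 = ½ + l/344)
(200162 + B(33)) - 1*(-83614) = (200162 + (½ + (1/344)*33)) - 1*(-83614) = (200162 + (½ + 33/344)) + 83614 = (200162 + 205/344) + 83614 = 68855933/344 + 83614 = 97619149/344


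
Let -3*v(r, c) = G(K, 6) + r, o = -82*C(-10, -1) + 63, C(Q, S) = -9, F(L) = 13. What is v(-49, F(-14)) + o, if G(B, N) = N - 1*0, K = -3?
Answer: 2446/3 ≈ 815.33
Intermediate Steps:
G(B, N) = N (G(B, N) = N + 0 = N)
o = 801 (o = -82*(-9) + 63 = 738 + 63 = 801)
v(r, c) = -2 - r/3 (v(r, c) = -(6 + r)/3 = -2 - r/3)
v(-49, F(-14)) + o = (-2 - 1/3*(-49)) + 801 = (-2 + 49/3) + 801 = 43/3 + 801 = 2446/3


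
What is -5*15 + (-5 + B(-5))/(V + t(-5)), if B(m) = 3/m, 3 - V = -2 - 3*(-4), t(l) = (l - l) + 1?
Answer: -1111/15 ≈ -74.067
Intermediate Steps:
t(l) = 1 (t(l) = 0 + 1 = 1)
V = -7 (V = 3 - (-2 - 3*(-4)) = 3 - (-2 + 12) = 3 - 1*10 = 3 - 10 = -7)
-5*15 + (-5 + B(-5))/(V + t(-5)) = -5*15 + (-5 + 3/(-5))/(-7 + 1) = -75 + (-5 + 3*(-⅕))/(-6) = -75 + (-5 - ⅗)*(-⅙) = -75 - 28/5*(-⅙) = -75 + 14/15 = -1111/15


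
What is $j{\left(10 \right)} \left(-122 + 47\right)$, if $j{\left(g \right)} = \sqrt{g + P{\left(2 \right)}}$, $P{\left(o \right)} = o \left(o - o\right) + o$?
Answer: $- 150 \sqrt{3} \approx -259.81$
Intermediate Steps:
$P{\left(o \right)} = o$ ($P{\left(o \right)} = o 0 + o = 0 + o = o$)
$j{\left(g \right)} = \sqrt{2 + g}$ ($j{\left(g \right)} = \sqrt{g + 2} = \sqrt{2 + g}$)
$j{\left(10 \right)} \left(-122 + 47\right) = \sqrt{2 + 10} \left(-122 + 47\right) = \sqrt{12} \left(-75\right) = 2 \sqrt{3} \left(-75\right) = - 150 \sqrt{3}$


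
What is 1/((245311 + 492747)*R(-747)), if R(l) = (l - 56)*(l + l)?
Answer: 1/885434897556 ≈ 1.1294e-12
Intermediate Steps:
R(l) = 2*l*(-56 + l) (R(l) = (-56 + l)*(2*l) = 2*l*(-56 + l))
1/((245311 + 492747)*R(-747)) = 1/((245311 + 492747)*((2*(-747)*(-56 - 747)))) = 1/(738058*((2*(-747)*(-803)))) = (1/738058)/1199682 = (1/738058)*(1/1199682) = 1/885434897556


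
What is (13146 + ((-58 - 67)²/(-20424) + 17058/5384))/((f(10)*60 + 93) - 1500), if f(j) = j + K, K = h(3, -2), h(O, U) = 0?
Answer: -180729430841/11092499064 ≈ -16.293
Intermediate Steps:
K = 0
f(j) = j (f(j) = j + 0 = j)
(13146 + ((-58 - 67)²/(-20424) + 17058/5384))/((f(10)*60 + 93) - 1500) = (13146 + ((-58 - 67)²/(-20424) + 17058/5384))/((10*60 + 93) - 1500) = (13146 + ((-125)²*(-1/20424) + 17058*(1/5384)))/((600 + 93) - 1500) = (13146 + (15625*(-1/20424) + 8529/2692))/(693 - 1500) = (13146 + (-15625/20424 + 8529/2692))/(-807) = (13146 + 33033449/13745352)*(-1/807) = (180729430841/13745352)*(-1/807) = -180729430841/11092499064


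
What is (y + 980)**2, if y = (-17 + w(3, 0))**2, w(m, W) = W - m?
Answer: 1904400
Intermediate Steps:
y = 400 (y = (-17 + (0 - 1*3))**2 = (-17 + (0 - 3))**2 = (-17 - 3)**2 = (-20)**2 = 400)
(y + 980)**2 = (400 + 980)**2 = 1380**2 = 1904400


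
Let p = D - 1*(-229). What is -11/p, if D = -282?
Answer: 11/53 ≈ 0.20755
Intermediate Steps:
p = -53 (p = -282 - 1*(-229) = -282 + 229 = -53)
-11/p = -11/(-53) = -11*(-1/53) = 11/53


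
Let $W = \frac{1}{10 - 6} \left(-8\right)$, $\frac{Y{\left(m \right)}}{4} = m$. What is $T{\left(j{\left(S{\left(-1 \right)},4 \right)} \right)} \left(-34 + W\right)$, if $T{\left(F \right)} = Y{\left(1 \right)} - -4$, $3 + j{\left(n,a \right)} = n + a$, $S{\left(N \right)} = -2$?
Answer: $-288$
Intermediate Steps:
$Y{\left(m \right)} = 4 m$
$j{\left(n,a \right)} = -3 + a + n$ ($j{\left(n,a \right)} = -3 + \left(n + a\right) = -3 + \left(a + n\right) = -3 + a + n$)
$T{\left(F \right)} = 8$ ($T{\left(F \right)} = 4 \cdot 1 - -4 = 4 + 4 = 8$)
$W = -2$ ($W = \frac{1}{4} \left(-8\right) = -2$)
$T{\left(j{\left(S{\left(-1 \right)},4 \right)} \right)} \left(-34 + W\right) = 8 \left(-34 - 2\right) = 8 \left(-36\right) = -288$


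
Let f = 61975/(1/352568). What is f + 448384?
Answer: 21850850184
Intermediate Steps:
f = 21850401800 (f = 61975/(1/352568) = 61975*352568 = 21850401800)
f + 448384 = 21850401800 + 448384 = 21850850184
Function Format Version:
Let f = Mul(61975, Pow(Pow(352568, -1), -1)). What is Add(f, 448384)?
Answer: 21850850184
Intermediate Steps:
f = 21850401800 (f = Mul(61975, Pow(Rational(1, 352568), -1)) = Mul(61975, 352568) = 21850401800)
Add(f, 448384) = Add(21850401800, 448384) = 21850850184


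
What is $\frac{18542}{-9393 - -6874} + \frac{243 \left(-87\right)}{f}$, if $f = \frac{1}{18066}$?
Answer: $- \frac{962090016356}{2519} \approx -3.8193 \cdot 10^{8}$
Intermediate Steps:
$f = \frac{1}{18066} \approx 5.5353 \cdot 10^{-5}$
$\frac{18542}{-9393 - -6874} + \frac{243 \left(-87\right)}{f} = \frac{18542}{-9393 - -6874} + 243 \left(-87\right) \frac{1}{\frac{1}{18066}} = \frac{18542}{-9393 + 6874} - 381933306 = \frac{18542}{-2519} - 381933306 = 18542 \left(- \frac{1}{2519}\right) - 381933306 = - \frac{18542}{2519} - 381933306 = - \frac{962090016356}{2519}$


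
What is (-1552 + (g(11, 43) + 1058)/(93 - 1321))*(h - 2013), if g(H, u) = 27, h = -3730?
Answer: 10951562163/1228 ≈ 8.9182e+6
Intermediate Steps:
(-1552 + (g(11, 43) + 1058)/(93 - 1321))*(h - 2013) = (-1552 + (27 + 1058)/(93 - 1321))*(-3730 - 2013) = (-1552 + 1085/(-1228))*(-5743) = (-1552 + 1085*(-1/1228))*(-5743) = (-1552 - 1085/1228)*(-5743) = -1906941/1228*(-5743) = 10951562163/1228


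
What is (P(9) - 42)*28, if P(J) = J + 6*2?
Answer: -588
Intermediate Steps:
P(J) = 12 + J (P(J) = J + 12 = 12 + J)
(P(9) - 42)*28 = ((12 + 9) - 42)*28 = (21 - 42)*28 = -21*28 = -588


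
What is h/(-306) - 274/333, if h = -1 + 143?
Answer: -7285/5661 ≈ -1.2869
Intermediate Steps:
h = 142
h/(-306) - 274/333 = 142/(-306) - 274/333 = 142*(-1/306) - 274*1/333 = -71/153 - 274/333 = -7285/5661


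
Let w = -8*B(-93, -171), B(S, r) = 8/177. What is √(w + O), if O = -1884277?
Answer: I*√59032525461/177 ≈ 1372.7*I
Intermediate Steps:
B(S, r) = 8/177 (B(S, r) = 8*(1/177) = 8/177)
w = -64/177 (w = -8*8/177 = -64/177 ≈ -0.36158)
√(w + O) = √(-64/177 - 1884277) = √(-333517093/177) = I*√59032525461/177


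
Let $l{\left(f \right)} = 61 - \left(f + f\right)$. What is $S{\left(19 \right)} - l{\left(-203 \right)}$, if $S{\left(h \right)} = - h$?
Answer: $-486$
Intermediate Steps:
$l{\left(f \right)} = 61 - 2 f$
$S{\left(19 \right)} - l{\left(-203 \right)} = \left(-1\right) 19 - \left(61 - -406\right) = -19 - \left(61 + 406\right) = -19 - 467 = -486$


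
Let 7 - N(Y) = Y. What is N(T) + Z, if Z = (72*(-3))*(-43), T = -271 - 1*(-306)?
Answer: 9260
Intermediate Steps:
T = 35 (T = -271 + 306 = 35)
N(Y) = 7 - Y
Z = 9288 (Z = -216*(-43) = 9288)
N(T) + Z = (7 - 1*35) + 9288 = (7 - 35) + 9288 = -28 + 9288 = 9260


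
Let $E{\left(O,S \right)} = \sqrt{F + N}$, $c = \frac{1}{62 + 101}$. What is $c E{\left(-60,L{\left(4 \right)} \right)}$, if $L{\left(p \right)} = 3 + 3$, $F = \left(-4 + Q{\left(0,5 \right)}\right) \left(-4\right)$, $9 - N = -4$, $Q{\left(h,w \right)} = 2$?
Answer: $\frac{\sqrt{21}}{163} \approx 0.028114$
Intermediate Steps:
$c = \frac{1}{163} \approx 0.006135$
$N = 13$ ($N = 9 - -4 = 9 + 4 = 13$)
$F = 8$ ($F = \left(-4 + 2\right) \left(-4\right) = \left(-2\right) \left(-4\right) = 8$)
$L{\left(p \right)} = 6$
$E{\left(O,S \right)} = \sqrt{21}$ ($E{\left(O,S \right)} = \sqrt{8 + 13} = \sqrt{21}$)
$c E{\left(-60,L{\left(4 \right)} \right)} = \frac{\sqrt{21}}{163}$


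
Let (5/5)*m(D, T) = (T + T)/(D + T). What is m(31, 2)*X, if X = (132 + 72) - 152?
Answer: 208/33 ≈ 6.3030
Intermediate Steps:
X = 52 (X = 204 - 152 = 52)
m(D, T) = 2*T/(D + T) (m(D, T) = (T + T)/(D + T) = (2*T)/(D + T) = 2*T/(D + T))
m(31, 2)*X = (2*2/(31 + 2))*52 = (2*2/33)*52 = (2*2*(1/33))*52 = (4/33)*52 = 208/33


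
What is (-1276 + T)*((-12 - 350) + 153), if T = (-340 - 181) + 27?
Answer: 369930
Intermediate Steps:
T = -494 (T = -521 + 27 = -494)
(-1276 + T)*((-12 - 350) + 153) = (-1276 - 494)*((-12 - 350) + 153) = -1770*(-362 + 153) = -1770*(-209) = 369930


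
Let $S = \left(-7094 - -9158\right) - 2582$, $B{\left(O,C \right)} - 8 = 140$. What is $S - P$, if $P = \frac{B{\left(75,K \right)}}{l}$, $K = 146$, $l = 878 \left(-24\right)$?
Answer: $- \frac{2728787}{5268} \approx -517.99$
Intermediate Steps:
$l = -21072$
$B{\left(O,C \right)} = 148$ ($B{\left(O,C \right)} = 8 + 140 = 148$)
$S = -518$ ($S = \left(-7094 + 9158\right) - 2582 = 2064 - 2582 = -518$)
$P = - \frac{37}{5268}$ ($P = \frac{148}{-21072} = 148 \left(- \frac{1}{21072}\right) = - \frac{37}{5268} \approx -0.0070235$)
$S - P = -518 - - \frac{37}{5268} = -518 + \frac{37}{5268} = - \frac{2728787}{5268}$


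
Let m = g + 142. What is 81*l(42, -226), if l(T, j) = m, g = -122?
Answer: 1620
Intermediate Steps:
m = 20 (m = -122 + 142 = 20)
l(T, j) = 20
81*l(42, -226) = 81*20 = 1620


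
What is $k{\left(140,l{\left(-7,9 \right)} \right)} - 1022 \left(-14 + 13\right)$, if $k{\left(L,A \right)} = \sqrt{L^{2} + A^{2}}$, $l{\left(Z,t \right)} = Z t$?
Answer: $1022 + 7 \sqrt{481} \approx 1175.5$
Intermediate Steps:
$k{\left(L,A \right)} = \sqrt{A^{2} + L^{2}}$
$k{\left(140,l{\left(-7,9 \right)} \right)} - 1022 \left(-14 + 13\right) = \sqrt{\left(\left(-7\right) 9\right)^{2} + 140^{2}} - 1022 \left(-14 + 13\right) = \sqrt{\left(-63\right)^{2} + 19600} - 1022 \left(-1\right) = \sqrt{3969 + 19600} - -1022 = \sqrt{23569} + 1022 = 7 \sqrt{481} + 1022 = 1022 + 7 \sqrt{481}$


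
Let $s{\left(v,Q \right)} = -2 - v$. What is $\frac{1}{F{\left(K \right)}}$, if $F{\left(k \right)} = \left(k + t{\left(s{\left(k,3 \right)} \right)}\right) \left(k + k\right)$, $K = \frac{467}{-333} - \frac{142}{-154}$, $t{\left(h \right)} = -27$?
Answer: $\frac{657460881}{17356273736} \approx 0.03788$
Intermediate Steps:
$K = - \frac{12316}{25641}$ ($K = 467 \left(- \frac{1}{333}\right) - - \frac{71}{77} = - \frac{467}{333} + \frac{71}{77} = - \frac{12316}{25641} \approx -0.48032$)
$F{\left(k \right)} = 2 k \left(-27 + k\right)$ ($F{\left(k \right)} = \left(k - 27\right) \left(k + k\right) = \left(-27 + k\right) 2 k = 2 k \left(-27 + k\right)$)
$\frac{1}{F{\left(K \right)}} = \frac{1}{2 \left(- \frac{12316}{25641}\right) \left(-27 - \frac{12316}{25641}\right)} = \frac{1}{2 \left(- \frac{12316}{25641}\right) \left(- \frac{704623}{25641}\right)} = \frac{1}{\frac{17356273736}{657460881}} = \frac{657460881}{17356273736}$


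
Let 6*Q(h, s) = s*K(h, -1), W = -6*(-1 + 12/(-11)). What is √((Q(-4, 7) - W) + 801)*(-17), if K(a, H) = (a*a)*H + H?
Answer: -17*√3348114/66 ≈ -471.31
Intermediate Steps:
W = 138/11 (W = -6*(-1 + 12*(-1/11)) = -6*(-1 - 12/11) = -6*(-23/11) = 138/11 ≈ 12.545)
K(a, H) = H + H*a² (K(a, H) = a²*H + H = H*a² + H = H + H*a²)
Q(h, s) = s*(-1 - h²)/6 (Q(h, s) = (s*(-(1 + h²)))/6 = (s*(-1 - h²))/6 = s*(-1 - h²)/6)
√((Q(-4, 7) - W) + 801)*(-17) = √((-⅙*7*(1 + (-4)²) - 1*138/11) + 801)*(-17) = √((-⅙*7*(1 + 16) - 138/11) + 801)*(-17) = √((-⅙*7*17 - 138/11) + 801)*(-17) = √((-119/6 - 138/11) + 801)*(-17) = √(-2137/66 + 801)*(-17) = √(50729/66)*(-17) = (√3348114/66)*(-17) = -17*√3348114/66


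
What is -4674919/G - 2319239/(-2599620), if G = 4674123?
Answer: -437534859461/4050314544420 ≈ -0.10802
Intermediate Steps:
-4674919/G - 2319239/(-2599620) = -4674919/4674123 - 2319239/(-2599620) = -4674919*1/4674123 - 2319239*(-1/2599620) = -4674919/4674123 + 2319239/2599620 = -437534859461/4050314544420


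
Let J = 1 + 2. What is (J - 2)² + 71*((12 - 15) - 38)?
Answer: -2910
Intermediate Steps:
J = 3
(J - 2)² + 71*((12 - 15) - 38) = (3 - 2)² + 71*((12 - 15) - 38) = 1² + 71*(-3 - 38) = 1 + 71*(-41) = 1 - 2911 = -2910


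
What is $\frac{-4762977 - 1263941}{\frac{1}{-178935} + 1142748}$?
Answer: $- \frac{1078426572330}{204477613379} \approx -5.2741$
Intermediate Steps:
$\frac{-4762977 - 1263941}{\frac{1}{-178935} + 1142748} = - \frac{6026918}{- \frac{1}{178935} + 1142748} = - \frac{6026918}{\frac{204477613379}{178935}} = \left(-6026918\right) \frac{178935}{204477613379} = - \frac{1078426572330}{204477613379}$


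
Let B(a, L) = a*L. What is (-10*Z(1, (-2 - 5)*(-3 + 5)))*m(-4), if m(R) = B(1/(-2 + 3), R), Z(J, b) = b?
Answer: -560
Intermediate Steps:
B(a, L) = L*a
m(R) = R (m(R) = R/(-2 + 3) = R/1 = R*1 = R)
(-10*Z(1, (-2 - 5)*(-3 + 5)))*m(-4) = -10*(-2 - 5)*(-3 + 5)*(-4) = -(-70)*2*(-4) = -10*(-14)*(-4) = 140*(-4) = -560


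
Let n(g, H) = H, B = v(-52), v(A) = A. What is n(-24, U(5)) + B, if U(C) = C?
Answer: -47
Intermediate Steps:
B = -52
n(-24, U(5)) + B = 5 - 52 = -47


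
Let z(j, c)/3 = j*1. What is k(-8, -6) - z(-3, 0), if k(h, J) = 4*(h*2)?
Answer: -55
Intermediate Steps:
z(j, c) = 3*j (z(j, c) = 3*(j*1) = 3*j)
k(h, J) = 8*h (k(h, J) = 4*(2*h) = 8*h)
k(-8, -6) - z(-3, 0) = 8*(-8) - 3*(-3) = -64 - 1*(-9) = -64 + 9 = -55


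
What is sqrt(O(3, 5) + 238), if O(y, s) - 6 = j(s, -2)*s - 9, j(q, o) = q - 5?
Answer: sqrt(235) ≈ 15.330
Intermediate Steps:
j(q, o) = -5 + q
O(y, s) = -3 + s*(-5 + s) (O(y, s) = 6 + ((-5 + s)*s - 9) = 6 + (s*(-5 + s) - 9) = 6 + (-9 + s*(-5 + s)) = -3 + s*(-5 + s))
sqrt(O(3, 5) + 238) = sqrt((-3 + 5*(-5 + 5)) + 238) = sqrt((-3 + 5*0) + 238) = sqrt((-3 + 0) + 238) = sqrt(-3 + 238) = sqrt(235)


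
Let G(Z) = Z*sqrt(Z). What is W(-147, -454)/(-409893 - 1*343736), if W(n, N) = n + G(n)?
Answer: 147/753629 + 1029*I*sqrt(3)/753629 ≈ 0.00019506 + 0.0023649*I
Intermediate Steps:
G(Z) = Z**(3/2)
W(n, N) = n + n**(3/2)
W(-147, -454)/(-409893 - 1*343736) = (-147 + (-147)**(3/2))/(-409893 - 1*343736) = (-147 - 1029*I*sqrt(3))/(-409893 - 343736) = (-147 - 1029*I*sqrt(3))/(-753629) = (-147 - 1029*I*sqrt(3))*(-1/753629) = 147/753629 + 1029*I*sqrt(3)/753629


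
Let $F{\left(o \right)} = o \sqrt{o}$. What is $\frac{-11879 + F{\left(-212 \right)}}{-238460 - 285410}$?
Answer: $\frac{11879}{523870} + \frac{212 i \sqrt{53}}{261935} \approx 0.022675 + 0.0058922 i$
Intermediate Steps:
$F{\left(o \right)} = o^{\frac{3}{2}}$
$\frac{-11879 + F{\left(-212 \right)}}{-238460 - 285410} = \frac{-11879 + \left(-212\right)^{\frac{3}{2}}}{-238460 - 285410} = \frac{-11879 - 424 i \sqrt{53}}{-523870} = \left(-11879 - 424 i \sqrt{53}\right) \left(- \frac{1}{523870}\right) = \frac{11879}{523870} + \frac{212 i \sqrt{53}}{261935}$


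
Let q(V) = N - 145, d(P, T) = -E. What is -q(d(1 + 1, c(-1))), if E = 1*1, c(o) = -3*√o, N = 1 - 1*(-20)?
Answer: 124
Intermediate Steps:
N = 21 (N = 1 + 20 = 21)
E = 1
d(P, T) = -1 (d(P, T) = -1*1 = -1)
q(V) = -124 (q(V) = 21 - 145 = -124)
-q(d(1 + 1, c(-1))) = -1*(-124) = 124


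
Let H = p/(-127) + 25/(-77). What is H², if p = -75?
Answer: 6760000/95628841 ≈ 0.070690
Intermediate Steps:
H = 2600/9779 (H = -75/(-127) + 25/(-77) = -75*(-1/127) + 25*(-1/77) = 75/127 - 25/77 = 2600/9779 ≈ 0.26588)
H² = (2600/9779)² = 6760000/95628841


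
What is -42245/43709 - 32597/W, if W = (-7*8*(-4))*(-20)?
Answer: 1235524673/195816320 ≈ 6.3096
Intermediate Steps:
W = -4480 (W = -56*(-4)*(-20) = 224*(-20) = -4480)
-42245/43709 - 32597/W = -42245/43709 - 32597/(-4480) = -42245*1/43709 - 32597*(-1/4480) = -42245/43709 + 32597/4480 = 1235524673/195816320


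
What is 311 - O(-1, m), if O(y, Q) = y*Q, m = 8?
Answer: 319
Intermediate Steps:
O(y, Q) = Q*y
311 - O(-1, m) = 311 - 8*(-1) = 311 - 1*(-8) = 311 + 8 = 319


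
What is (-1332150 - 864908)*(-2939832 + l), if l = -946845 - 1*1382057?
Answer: 11575714184572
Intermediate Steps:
l = -2328902 (l = -946845 - 1382057 = -2328902)
(-1332150 - 864908)*(-2939832 + l) = (-1332150 - 864908)*(-2939832 - 2328902) = -2197058*(-5268734) = 11575714184572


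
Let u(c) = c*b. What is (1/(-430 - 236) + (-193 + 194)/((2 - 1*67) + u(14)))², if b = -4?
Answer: 619369/6494103396 ≈ 9.5374e-5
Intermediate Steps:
u(c) = -4*c (u(c) = c*(-4) = -4*c)
(1/(-430 - 236) + (-193 + 194)/((2 - 1*67) + u(14)))² = (1/(-430 - 236) + (-193 + 194)/((2 - 1*67) - 4*14))² = (1/(-666) + 1/((2 - 67) - 56))² = (-1/666 + 1/(-65 - 56))² = (-1/666 + 1/(-121))² = (-1/666 + 1*(-1/121))² = (-1/666 - 1/121)² = (-787/80586)² = 619369/6494103396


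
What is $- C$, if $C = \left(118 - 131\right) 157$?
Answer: $2041$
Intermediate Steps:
$C = -2041$ ($C = \left(-13\right) 157 = -2041$)
$- C = \left(-1\right) \left(-2041\right) = 2041$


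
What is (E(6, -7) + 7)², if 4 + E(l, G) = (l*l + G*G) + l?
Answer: 8836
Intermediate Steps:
E(l, G) = -4 + l + G² + l² (E(l, G) = -4 + ((l*l + G*G) + l) = -4 + ((l² + G²) + l) = -4 + ((G² + l²) + l) = -4 + (l + G² + l²) = -4 + l + G² + l²)
(E(6, -7) + 7)² = ((-4 + 6 + (-7)² + 6²) + 7)² = ((-4 + 6 + 49 + 36) + 7)² = (87 + 7)² = 94² = 8836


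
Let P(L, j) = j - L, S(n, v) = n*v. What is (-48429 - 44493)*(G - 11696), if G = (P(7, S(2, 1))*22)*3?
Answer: 1117479972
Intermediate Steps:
G = -330 (G = ((2*1 - 1*7)*22)*3 = ((2 - 7)*22)*3 = -5*22*3 = -110*3 = -330)
(-48429 - 44493)*(G - 11696) = (-48429 - 44493)*(-330 - 11696) = -92922*(-12026) = 1117479972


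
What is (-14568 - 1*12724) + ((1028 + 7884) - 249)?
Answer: -18629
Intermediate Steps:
(-14568 - 1*12724) + ((1028 + 7884) - 249) = (-14568 - 12724) + (8912 - 249) = -27292 + 8663 = -18629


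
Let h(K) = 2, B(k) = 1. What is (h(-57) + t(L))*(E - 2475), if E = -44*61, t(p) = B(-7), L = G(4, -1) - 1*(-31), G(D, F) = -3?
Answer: -15477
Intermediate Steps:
L = 28 (L = -3 - 1*(-31) = -3 + 31 = 28)
t(p) = 1
E = -2684
(h(-57) + t(L))*(E - 2475) = (2 + 1)*(-2684 - 2475) = 3*(-5159) = -15477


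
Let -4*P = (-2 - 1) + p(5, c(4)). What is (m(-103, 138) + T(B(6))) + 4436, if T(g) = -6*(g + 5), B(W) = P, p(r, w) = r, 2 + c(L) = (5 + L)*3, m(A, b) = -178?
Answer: 4231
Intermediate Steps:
c(L) = 13 + 3*L (c(L) = -2 + (5 + L)*3 = -2 + (15 + 3*L) = 13 + 3*L)
P = -½ (P = -((-2 - 1) + 5)/4 = -(-3 + 5)/4 = -¼*2 = -½ ≈ -0.50000)
B(W) = -½
T(g) = -30 - 6*g (T(g) = -6*(5 + g) = -30 - 6*g)
(m(-103, 138) + T(B(6))) + 4436 = (-178 + (-30 - 6*(-½))) + 4436 = (-178 + (-30 + 3)) + 4436 = (-178 - 27) + 4436 = -205 + 4436 = 4231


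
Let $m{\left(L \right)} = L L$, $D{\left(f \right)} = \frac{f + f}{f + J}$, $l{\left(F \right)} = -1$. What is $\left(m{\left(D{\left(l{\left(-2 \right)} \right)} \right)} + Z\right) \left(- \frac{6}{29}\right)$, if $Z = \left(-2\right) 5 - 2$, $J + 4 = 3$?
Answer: $\frac{66}{29} \approx 2.2759$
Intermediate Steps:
$J = -1$ ($J = -4 + 3 = -1$)
$D{\left(f \right)} = \frac{2 f}{-1 + f}$ ($D{\left(f \right)} = \frac{f + f}{f - 1} = \frac{2 f}{-1 + f}$)
$m{\left(L \right)} = L^{2}$
$Z = -12$ ($Z = -10 - 2 = -12$)
$\left(m{\left(D{\left(l{\left(-2 \right)} \right)} \right)} + Z\right) \left(- \frac{6}{29}\right) = \left(\left(2 \left(-1\right) \frac{1}{-1 - 1}\right)^{2} - 12\right) \left(- \frac{6}{29}\right) = \left(\left(2 \left(-1\right) \frac{1}{-2}\right)^{2} - 12\right) \left(\left(-6\right) \frac{1}{29}\right) = \left(\left(2 \left(-1\right) \left(- \frac{1}{2}\right)\right)^{2} - 12\right) \left(- \frac{6}{29}\right) = \left(1^{2} - 12\right) \left(- \frac{6}{29}\right) = \left(1 - 12\right) \left(- \frac{6}{29}\right) = \left(-11\right) \left(- \frac{6}{29}\right) = \frac{66}{29}$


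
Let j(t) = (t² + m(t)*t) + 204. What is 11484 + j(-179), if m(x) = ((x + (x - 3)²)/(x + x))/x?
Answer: 15622037/358 ≈ 43637.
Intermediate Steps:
m(x) = (x + (-3 + x)²)/(2*x²) (m(x) = ((x + (-3 + x)²)/((2*x)))/x = ((x + (-3 + x)²)*(1/(2*x)))/x = ((x + (-3 + x)²)/(2*x))/x = (x + (-3 + x)²)/(2*x²))
j(t) = 204 + t² + (t + (-3 + t)²)/(2*t) (j(t) = (t² + ((t + (-3 + t)²)/(2*t²))*t) + 204 = (t² + (t + (-3 + t)²)/(2*t)) + 204 = 204 + t² + (t + (-3 + t)²)/(2*t))
11484 + j(-179) = 11484 + (403/2 + (-179)² + (½)*(-179) + (9/2)/(-179)) = 11484 + (403/2 + 32041 - 179/2 + (9/2)*(-1/179)) = 11484 + (403/2 + 32041 - 179/2 - 9/358) = 11484 + 11510765/358 = 15622037/358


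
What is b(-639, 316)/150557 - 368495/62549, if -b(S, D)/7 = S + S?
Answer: -54919938361/9417189793 ≈ -5.8319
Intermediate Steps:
b(S, D) = -14*S (b(S, D) = -7*(S + S) = -14*S)
b(-639, 316)/150557 - 368495/62549 = -14*(-639)/150557 - 368495/62549 = 8946*(1/150557) - 368495*1/62549 = 8946/150557 - 368495/62549 = -54919938361/9417189793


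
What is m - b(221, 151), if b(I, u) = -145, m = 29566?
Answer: 29711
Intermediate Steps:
m - b(221, 151) = 29566 - 1*(-145) = 29566 + 145 = 29711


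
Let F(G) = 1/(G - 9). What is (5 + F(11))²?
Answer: 121/4 ≈ 30.250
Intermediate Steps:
F(G) = 1/(-9 + G)
(5 + F(11))² = (5 + 1/(-9 + 11))² = (5 + 1/2)² = (5 + ½)² = (11/2)² = 121/4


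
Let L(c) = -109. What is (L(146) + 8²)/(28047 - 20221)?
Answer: -45/7826 ≈ -0.0057501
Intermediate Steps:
(L(146) + 8²)/(28047 - 20221) = (-109 + 8²)/(28047 - 20221) = (-109 + 64)/7826 = -45*1/7826 = -45/7826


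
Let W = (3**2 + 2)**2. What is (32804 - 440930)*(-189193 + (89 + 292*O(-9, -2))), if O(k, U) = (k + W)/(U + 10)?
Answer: 75509840016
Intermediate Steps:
W = 121 (W = (9 + 2)**2 = 11**2 = 121)
O(k, U) = (121 + k)/(10 + U) (O(k, U) = (k + 121)/(U + 10) = (121 + k)/(10 + U))
(32804 - 440930)*(-189193 + (89 + 292*O(-9, -2))) = (32804 - 440930)*(-189193 + (89 + 292*((121 - 9)/(10 - 2)))) = -408126*(-189193 + (89 + 292*(112/8))) = -408126*(-189193 + (89 + 292*((1/8)*112))) = -408126*(-189193 + (89 + 292*14)) = -408126*(-189193 + (89 + 4088)) = -408126*(-189193 + 4177) = -408126*(-185016) = 75509840016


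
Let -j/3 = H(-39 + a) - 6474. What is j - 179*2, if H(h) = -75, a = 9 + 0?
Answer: 19289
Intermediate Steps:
a = 9
j = 19647 (j = -3*(-75 - 6474) = -3*(-6549) = 19647)
j - 179*2 = 19647 - 179*2 = 19647 - 358 = 19289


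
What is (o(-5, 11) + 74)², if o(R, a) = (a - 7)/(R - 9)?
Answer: 266256/49 ≈ 5433.8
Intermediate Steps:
o(R, a) = (-7 + a)/(-9 + R)
(o(-5, 11) + 74)² = ((-7 + 11)/(-9 - 5) + 74)² = (4/(-14) + 74)² = (-1/14*4 + 74)² = (-2/7 + 74)² = (516/7)² = 266256/49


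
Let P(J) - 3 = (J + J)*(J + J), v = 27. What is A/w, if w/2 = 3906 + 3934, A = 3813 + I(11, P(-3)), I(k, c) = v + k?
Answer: 3851/15680 ≈ 0.24560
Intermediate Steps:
P(J) = 3 + 4*J² (P(J) = 3 + (J + J)*(J + J) = 3 + (2*J)*(2*J) = 3 + 4*J²)
I(k, c) = 27 + k
A = 3851 (A = 3813 + (27 + 11) = 3813 + 38 = 3851)
w = 15680 (w = 2*(3906 + 3934) = 2*7840 = 15680)
A/w = 3851/15680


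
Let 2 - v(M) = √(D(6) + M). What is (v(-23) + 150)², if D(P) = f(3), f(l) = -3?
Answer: (152 - I*√26)² ≈ 23078.0 - 1550.1*I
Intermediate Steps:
D(P) = -3
v(M) = 2 - √(-3 + M)
(v(-23) + 150)² = ((2 - √(-3 - 23)) + 150)² = ((2 - √(-26)) + 150)² = ((2 - I*√26) + 150)² = (152 - I*√26)²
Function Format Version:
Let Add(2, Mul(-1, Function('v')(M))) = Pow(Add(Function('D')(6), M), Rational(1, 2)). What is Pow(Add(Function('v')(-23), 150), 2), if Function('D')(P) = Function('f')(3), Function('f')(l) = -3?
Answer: Pow(Add(152, Mul(-1, I, Pow(26, Rational(1, 2)))), 2) ≈ Add(23078., Mul(-1550.1, I))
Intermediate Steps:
Function('D')(P) = -3
Function('v')(M) = Add(2, Mul(-1, Pow(Add(-3, M), Rational(1, 2))))
Pow(Add(Function('v')(-23), 150), 2) = Pow(Add(Add(2, Mul(-1, Pow(Add(-3, -23), Rational(1, 2)))), 150), 2) = Pow(Add(Add(2, Mul(-1, Pow(-26, Rational(1, 2)))), 150), 2) = Pow(Add(Add(2, Mul(-1, Mul(I, Pow(26, Rational(1, 2))))), 150), 2) = Pow(Add(Add(2, Mul(-1, I, Pow(26, Rational(1, 2)))), 150), 2) = Pow(Add(152, Mul(-1, I, Pow(26, Rational(1, 2)))), 2)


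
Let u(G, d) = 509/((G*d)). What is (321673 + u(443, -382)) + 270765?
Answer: 100255912479/169226 ≈ 5.9244e+5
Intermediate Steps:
u(G, d) = 509/(G*d) (u(G, d) = 509*(1/(G*d)) = 509/(G*d))
(321673 + u(443, -382)) + 270765 = (321673 + 509/(443*(-382))) + 270765 = (321673 + 509*(1/443)*(-1/382)) + 270765 = (321673 - 509/169226) + 270765 = 54435434589/169226 + 270765 = 100255912479/169226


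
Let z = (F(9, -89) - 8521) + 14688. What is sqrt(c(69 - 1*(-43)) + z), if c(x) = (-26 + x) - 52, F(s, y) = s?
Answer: 3*sqrt(690) ≈ 78.804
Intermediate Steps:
c(x) = -78 + x
z = 6176 (z = (9 - 8521) + 14688 = -8512 + 14688 = 6176)
sqrt(c(69 - 1*(-43)) + z) = sqrt((-78 + (69 - 1*(-43))) + 6176) = sqrt((-78 + (69 + 43)) + 6176) = sqrt((-78 + 112) + 6176) = sqrt(34 + 6176) = sqrt(6210) = 3*sqrt(690)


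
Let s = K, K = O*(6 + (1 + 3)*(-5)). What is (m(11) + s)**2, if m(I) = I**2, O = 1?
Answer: 11449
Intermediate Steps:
K = -14 (K = 1*(6 + (1 + 3)*(-5)) = 1*(6 + 4*(-5)) = 1*(6 - 20) = 1*(-14) = -14)
s = -14
(m(11) + s)**2 = (11**2 - 14)**2 = (121 - 14)**2 = 107**2 = 11449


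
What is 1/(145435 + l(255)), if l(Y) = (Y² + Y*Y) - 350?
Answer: 1/275135 ≈ 3.6346e-6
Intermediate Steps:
l(Y) = -350 + 2*Y² (l(Y) = (Y² + Y²) - 350 = 2*Y² - 350 = -350 + 2*Y²)
1/(145435 + l(255)) = 1/(145435 + (-350 + 2*255²)) = 1/(145435 + (-350 + 2*65025)) = 1/(145435 + (-350 + 130050)) = 1/(145435 + 129700) = 1/275135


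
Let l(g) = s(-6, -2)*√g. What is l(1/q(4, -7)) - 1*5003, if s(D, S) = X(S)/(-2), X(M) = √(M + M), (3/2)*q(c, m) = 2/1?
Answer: -5003 - I*√3/2 ≈ -5003.0 - 0.86602*I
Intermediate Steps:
q(c, m) = 4/3 (q(c, m) = 2*(2/1)/3 = 2*(2*1)/3 = (⅔)*2 = 4/3)
X(M) = √2*√M (X(M) = √(2*M) = √2*√M)
s(D, S) = -√2*√S/2 (s(D, S) = (√2*√S)/(-2) = (√2*√S)*(-½) = -√2*√S/2)
l(g) = -I*√g (l(g) = (-√2*√(-2)/2)*√g = (-√2*I*√2/2)*√g = (-I)*√g = -I*√g)
l(1/q(4, -7)) - 1*5003 = -I*√(1/(4/3)) - 1*5003 = -I*√(¾) - 5003 = -I*√3/2 - 5003 = -5003 - I*√3/2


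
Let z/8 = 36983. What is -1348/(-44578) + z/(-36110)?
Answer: -3285087278/402427895 ≈ -8.1632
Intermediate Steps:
z = 295864 (z = 8*36983 = 295864)
-1348/(-44578) + z/(-36110) = -1348/(-44578) + 295864/(-36110) = -1348*(-1/44578) + 295864*(-1/36110) = 674/22289 - 147932/18055 = -3285087278/402427895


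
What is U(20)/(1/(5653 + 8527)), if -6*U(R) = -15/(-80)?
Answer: -3545/8 ≈ -443.13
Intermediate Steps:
U(R) = -1/32 (U(R) = -(-5)/(2*(-80)) = -(-5)*(-1)/(2*80) = -⅙*3/16 = -1/32)
U(20)/(1/(5653 + 8527)) = -1/(32*(1/(5653 + 8527))) = -1/(32*(1/14180)) = -1/(32*1/14180) = -1/32*14180 = -3545/8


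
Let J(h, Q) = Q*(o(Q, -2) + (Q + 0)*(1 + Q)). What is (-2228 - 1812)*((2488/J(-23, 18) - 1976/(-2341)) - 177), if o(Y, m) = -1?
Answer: 5101247743400/7184529 ≈ 7.1003e+5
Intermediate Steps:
J(h, Q) = Q*(-1 + Q*(1 + Q)) (J(h, Q) = Q*(-1 + (Q + 0)*(1 + Q)) = Q*(-1 + Q*(1 + Q)))
(-2228 - 1812)*((2488/J(-23, 18) - 1976/(-2341)) - 177) = (-2228 - 1812)*((2488/((18*(-1 + 18 + 18²))) - 1976/(-2341)) - 177) = -4040*((2488/((18*(-1 + 18 + 324))) - 1976*(-1/2341)) - 177) = -4040*((2488/((18*341)) + 1976/2341) - 177) = -4040*((2488/6138 + 1976/2341) - 177) = -4040*((2488*(1/6138) + 1976/2341) - 177) = -4040*((1244/3069 + 1976/2341) - 177) = -4040*(8976548/7184529 - 177) = -4040*(-1262685085/7184529) = 5101247743400/7184529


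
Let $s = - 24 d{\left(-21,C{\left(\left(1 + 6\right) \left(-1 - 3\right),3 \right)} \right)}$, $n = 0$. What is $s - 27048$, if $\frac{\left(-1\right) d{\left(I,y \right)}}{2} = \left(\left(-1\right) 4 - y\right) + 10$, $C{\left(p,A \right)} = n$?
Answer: $-26760$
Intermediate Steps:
$C{\left(p,A \right)} = 0$
$d{\left(I,y \right)} = -12 + 2 y$ ($d{\left(I,y \right)} = - 2 \left(\left(\left(-1\right) 4 - y\right) + 10\right) = - 2 \left(\left(-4 - y\right) + 10\right) = - 2 \left(6 - y\right) = -12 + 2 y$)
$s = 288$ ($s = - 24 \left(-12 + 2 \cdot 0\right) = - 24 \left(-12 + 0\right) = \left(-24\right) \left(-12\right) = 288$)
$s - 27048 = 288 - 27048 = -26760$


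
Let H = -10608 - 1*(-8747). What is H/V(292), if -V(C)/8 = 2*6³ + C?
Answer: 1861/5792 ≈ 0.32131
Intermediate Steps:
H = -1861 (H = -10608 + 8747 = -1861)
V(C) = -3456 - 8*C (V(C) = -8*(2*6³ + C) = -8*(2*216 + C) = -8*(432 + C) = -3456 - 8*C)
H/V(292) = -1861/(-3456 - 8*292) = -1861/(-3456 - 2336) = -1861/(-5792) = -1861*(-1/5792) = 1861/5792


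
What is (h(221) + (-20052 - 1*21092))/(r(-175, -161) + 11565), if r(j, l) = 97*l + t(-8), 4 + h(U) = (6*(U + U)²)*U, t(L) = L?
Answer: -64752879/1015 ≈ -63796.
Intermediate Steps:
h(U) = -4 + 24*U³ (h(U) = -4 + (6*(U + U)²)*U = -4 + (6*(2*U)²)*U = -4 + (6*(4*U²))*U = -4 + (24*U²)*U = -4 + 24*U³)
r(j, l) = -8 + 97*l (r(j, l) = 97*l - 8 = -8 + 97*l)
(h(221) + (-20052 - 1*21092))/(r(-175, -161) + 11565) = ((-4 + 24*221³) + (-20052 - 1*21092))/((-8 + 97*(-161)) + 11565) = ((-4 + 24*10793861) + (-20052 - 21092))/((-8 - 15617) + 11565) = ((-4 + 259052664) - 41144)/(-15625 + 11565) = (259052660 - 41144)/(-4060) = 259011516*(-1/4060) = -64752879/1015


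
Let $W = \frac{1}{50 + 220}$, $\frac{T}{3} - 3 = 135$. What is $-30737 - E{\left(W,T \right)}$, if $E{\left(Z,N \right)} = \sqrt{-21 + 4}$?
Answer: $-30737 - i \sqrt{17} \approx -30737.0 - 4.1231 i$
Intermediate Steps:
$T = 414$ ($T = 9 + 3 \cdot 135 = 9 + 405 = 414$)
$W = \frac{1}{270} \approx 0.0037037$
$E{\left(Z,N \right)} = i \sqrt{17}$ ($E{\left(Z,N \right)} = \sqrt{-17} = i \sqrt{17}$)
$-30737 - E{\left(W,T \right)} = -30737 - i \sqrt{17}$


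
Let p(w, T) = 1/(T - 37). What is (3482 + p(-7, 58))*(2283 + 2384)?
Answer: 341265041/21 ≈ 1.6251e+7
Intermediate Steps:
p(w, T) = 1/(-37 + T)
(3482 + p(-7, 58))*(2283 + 2384) = (3482 + 1/(-37 + 58))*(2283 + 2384) = (3482 + 1/21)*4667 = (73123/21)*4667 = 341265041/21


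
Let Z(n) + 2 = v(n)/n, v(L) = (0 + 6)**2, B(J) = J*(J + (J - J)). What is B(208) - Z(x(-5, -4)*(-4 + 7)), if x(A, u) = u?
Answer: 43269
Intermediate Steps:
B(J) = J**2 (B(J) = J*(J + 0) = J*J = J**2)
v(L) = 36 (v(L) = 6**2 = 36)
Z(n) = -2 + 36/n
B(208) - Z(x(-5, -4)*(-4 + 7)) = 208**2 - (-2 + 36/((-4*(-4 + 7)))) = 43264 - (-2 + 36/((-4*3))) = 43264 - (-2 + 36/(-12)) = 43264 - (-2 + 36*(-1/12)) = 43264 - (-2 - 3) = 43264 - 1*(-5) = 43264 + 5 = 43269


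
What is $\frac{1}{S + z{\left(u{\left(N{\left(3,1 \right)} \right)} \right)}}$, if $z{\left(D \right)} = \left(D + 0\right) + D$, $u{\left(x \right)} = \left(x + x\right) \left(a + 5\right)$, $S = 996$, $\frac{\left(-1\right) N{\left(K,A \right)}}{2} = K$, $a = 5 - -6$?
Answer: $\frac{1}{612} \approx 0.001634$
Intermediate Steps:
$a = 11$ ($a = 5 + 6 = 11$)
$N{\left(K,A \right)} = - 2 K$
$u{\left(x \right)} = 32 x$ ($u{\left(x \right)} = \left(x + x\right) \left(11 + 5\right) = 2 x 16 = 32 x$)
$z{\left(D \right)} = 2 D$ ($z{\left(D \right)} = D + D = 2 D$)
$\frac{1}{S + z{\left(u{\left(N{\left(3,1 \right)} \right)} \right)}} = \frac{1}{996 + 2 \cdot 32 \left(\left(-2\right) 3\right)} = \frac{1}{996 + 2 \cdot 32 \left(-6\right)} = \frac{1}{996 + 2 \left(-192\right)} = \frac{1}{996 - 384} = \frac{1}{612}$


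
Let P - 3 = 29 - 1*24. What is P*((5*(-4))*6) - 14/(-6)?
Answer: -2873/3 ≈ -957.67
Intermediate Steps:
P = 8 (P = 3 + (29 - 1*24) = 3 + (29 - 24) = 3 + 5 = 8)
P*((5*(-4))*6) - 14/(-6) = 8*((5*(-4))*6) - 14/(-6) = 8*(-20*6) - 14*(-⅙) = 8*(-120) + 7/3 = -960 + 7/3 = -2873/3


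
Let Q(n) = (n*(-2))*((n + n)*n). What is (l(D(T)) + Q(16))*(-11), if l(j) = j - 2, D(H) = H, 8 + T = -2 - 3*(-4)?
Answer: 180224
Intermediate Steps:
T = 2 (T = -8 + (-2 - 3*(-4)) = -8 + (-2 + 12) = -8 + 10 = 2)
l(j) = -2 + j
Q(n) = -4*n**3 (Q(n) = (-2*n)*((2*n)*n) = (-2*n)*(2*n**2) = -4*n**3)
(l(D(T)) + Q(16))*(-11) = ((-2 + 2) - 4*16**3)*(-11) = (0 - 4*4096)*(-11) = (0 - 16384)*(-11) = -16384*(-11) = 180224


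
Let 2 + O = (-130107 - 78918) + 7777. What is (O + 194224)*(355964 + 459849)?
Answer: -5731902138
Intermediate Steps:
O = -201250 (O = -2 + ((-130107 - 78918) + 7777) = -2 + (-209025 + 7777) = -2 - 201248 = -201250)
(O + 194224)*(355964 + 459849) = (-201250 + 194224)*(355964 + 459849) = -7026*815813 = -5731902138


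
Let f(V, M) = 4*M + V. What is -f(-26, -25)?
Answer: 126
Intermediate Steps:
f(V, M) = V + 4*M
-f(-26, -25) = -(-26 + 4*(-25)) = -(-26 - 100) = -1*(-126) = 126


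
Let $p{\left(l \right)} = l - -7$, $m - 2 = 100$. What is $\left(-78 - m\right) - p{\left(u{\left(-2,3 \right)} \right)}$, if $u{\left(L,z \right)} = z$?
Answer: $-190$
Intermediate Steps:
$m = 102$ ($m = 2 + 100 = 102$)
$p{\left(l \right)} = 7 + l$ ($p{\left(l \right)} = l + 7 = 7 + l$)
$\left(-78 - m\right) - p{\left(u{\left(-2,3 \right)} \right)} = \left(-78 - 102\right) - \left(7 + 3\right) = \left(-78 - 102\right) - 10 = -180 - 10 = -190$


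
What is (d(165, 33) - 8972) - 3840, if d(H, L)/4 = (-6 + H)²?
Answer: 88312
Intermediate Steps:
d(H, L) = 4*(-6 + H)²
(d(165, 33) - 8972) - 3840 = (4*(-6 + 165)² - 8972) - 3840 = (4*159² - 8972) - 3840 = (4*25281 - 8972) - 3840 = (101124 - 8972) - 3840 = 92152 - 3840 = 88312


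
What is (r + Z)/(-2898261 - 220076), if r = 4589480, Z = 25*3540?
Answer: -4677980/3118337 ≈ -1.5002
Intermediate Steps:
Z = 88500
(r + Z)/(-2898261 - 220076) = (4589480 + 88500)/(-2898261 - 220076) = 4677980/(-3118337) = 4677980*(-1/3118337) = -4677980/3118337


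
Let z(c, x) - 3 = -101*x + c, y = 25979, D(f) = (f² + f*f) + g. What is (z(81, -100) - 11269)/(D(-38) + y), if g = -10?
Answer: -1085/28857 ≈ -0.037599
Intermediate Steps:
D(f) = -10 + 2*f² (D(f) = (f² + f*f) - 10 = (f² + f²) - 10 = 2*f² - 10 = -10 + 2*f²)
z(c, x) = 3 + c - 101*x (z(c, x) = 3 + (-101*x + c) = 3 + (c - 101*x) = 3 + c - 101*x)
(z(81, -100) - 11269)/(D(-38) + y) = ((3 + 81 - 101*(-100)) - 11269)/((-10 + 2*(-38)²) + 25979) = ((3 + 81 + 10100) - 11269)/((-10 + 2*1444) + 25979) = (10184 - 11269)/((-10 + 2888) + 25979) = -1085/(2878 + 25979) = -1085/28857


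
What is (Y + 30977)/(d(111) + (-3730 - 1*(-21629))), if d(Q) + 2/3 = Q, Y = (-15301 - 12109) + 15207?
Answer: 28161/27014 ≈ 1.0425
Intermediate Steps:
Y = -12203 (Y = -27410 + 15207 = -12203)
d(Q) = -⅔ + Q
(Y + 30977)/(d(111) + (-3730 - 1*(-21629))) = (-12203 + 30977)/((-⅔ + 111) + (-3730 - 1*(-21629))) = 18774/(331/3 + (-3730 + 21629)) = 18774/(331/3 + 17899) = 18774/(54028/3) = 18774*(3/54028) = 28161/27014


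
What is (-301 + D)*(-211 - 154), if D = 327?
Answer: -9490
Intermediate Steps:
(-301 + D)*(-211 - 154) = (-301 + 327)*(-211 - 154) = 26*(-365) = -9490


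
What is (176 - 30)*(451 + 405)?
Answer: 124976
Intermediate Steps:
(176 - 30)*(451 + 405) = 146*856 = 124976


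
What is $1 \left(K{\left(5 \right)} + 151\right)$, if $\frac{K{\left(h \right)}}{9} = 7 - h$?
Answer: $169$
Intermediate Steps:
$K{\left(h \right)} = 63 - 9 h$ ($K{\left(h \right)} = 9 \left(7 - h\right) = 63 - 9 h$)
$1 \left(K{\left(5 \right)} + 151\right) = 1 \left(\left(63 - 45\right) + 151\right) = 1 \left(18 + 151\right) = 1 \cdot 169 = 169$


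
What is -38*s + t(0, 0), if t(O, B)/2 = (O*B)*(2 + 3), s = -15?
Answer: 570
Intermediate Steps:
t(O, B) = 10*B*O (t(O, B) = 2*((O*B)*(2 + 3)) = 2*((B*O)*5) = 2*(5*B*O) = 10*B*O)
-38*s + t(0, 0) = -38*(-15) + 10*0*0 = 570 + 0 = 570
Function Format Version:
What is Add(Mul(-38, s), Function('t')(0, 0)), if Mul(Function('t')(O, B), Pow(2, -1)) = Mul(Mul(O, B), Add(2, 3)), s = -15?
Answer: 570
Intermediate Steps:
Function('t')(O, B) = Mul(10, B, O) (Function('t')(O, B) = Mul(2, Mul(Mul(O, B), Add(2, 3))) = Mul(2, Mul(Mul(B, O), 5)) = Mul(2, Mul(5, B, O)) = Mul(10, B, O))
Add(Mul(-38, s), Function('t')(0, 0)) = Add(Mul(-38, -15), Mul(10, 0, 0)) = Add(570, 0) = 570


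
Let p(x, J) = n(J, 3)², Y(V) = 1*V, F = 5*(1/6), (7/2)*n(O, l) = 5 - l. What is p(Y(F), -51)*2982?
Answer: 6816/7 ≈ 973.71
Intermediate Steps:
n(O, l) = 10/7 - 2*l/7 (n(O, l) = 2*(5 - l)/7 = 10/7 - 2*l/7)
F = ⅚ (F = 5*(1*(⅙)) = 5*(⅙) = ⅚ ≈ 0.83333)
Y(V) = V
p(x, J) = 16/49 (p(x, J) = (10/7 - 2/7*3)² = (10/7 - 6/7)² = (4/7)² = 16/49)
p(Y(F), -51)*2982 = (16/49)*2982 = 6816/7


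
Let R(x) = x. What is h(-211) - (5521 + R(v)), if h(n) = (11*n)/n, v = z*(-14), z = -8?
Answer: -5622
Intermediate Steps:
v = 112 (v = -8*(-14) = 112)
h(n) = 11
h(-211) - (5521 + R(v)) = 11 - (5521 + 112) = 11 - 1*5633 = 11 - 5633 = -5622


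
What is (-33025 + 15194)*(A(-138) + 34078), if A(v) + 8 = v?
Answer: -605041492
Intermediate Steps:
A(v) = -8 + v
(-33025 + 15194)*(A(-138) + 34078) = (-33025 + 15194)*((-8 - 138) + 34078) = -17831*(-146 + 34078) = -17831*33932 = -605041492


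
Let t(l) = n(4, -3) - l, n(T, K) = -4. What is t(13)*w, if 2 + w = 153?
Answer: -2567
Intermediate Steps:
w = 151 (w = -2 + 153 = 151)
t(l) = -4 - l
t(13)*w = (-4 - 1*13)*151 = (-4 - 13)*151 = -17*151 = -2567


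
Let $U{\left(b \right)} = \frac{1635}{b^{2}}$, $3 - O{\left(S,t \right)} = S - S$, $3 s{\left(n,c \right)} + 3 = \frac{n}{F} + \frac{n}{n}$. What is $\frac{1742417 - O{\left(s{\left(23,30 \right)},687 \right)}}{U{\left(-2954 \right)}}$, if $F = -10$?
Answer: $\frac{15204506684024}{1635} \approx 9.2994 \cdot 10^{9}$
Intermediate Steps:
$s{\left(n,c \right)} = - \frac{2}{3} - \frac{n}{30}$ ($s{\left(n,c \right)} = -1 + \frac{\frac{n}{-10} + \frac{n}{n}}{3} = -1 + \frac{n \left(- \frac{1}{10}\right) + 1}{3} = -1 + \frac{- \frac{n}{10} + 1}{3} = -1 + \frac{1 - \frac{n}{10}}{3} = -1 - \left(- \frac{1}{3} + \frac{n}{30}\right) = - \frac{2}{3} - \frac{n}{30}$)
$O{\left(S,t \right)} = 3$ ($O{\left(S,t \right)} = 3 - \left(S - S\right) = 3 - 0 = 3 + 0 = 3$)
$U{\left(b \right)} = \frac{1635}{b^{2}}$
$\frac{1742417 - O{\left(s{\left(23,30 \right)},687 \right)}}{U{\left(-2954 \right)}} = \frac{1742417 - 3}{1635 \cdot \frac{1}{8726116}} = \frac{1742414}{\frac{1635}{8726116}} = 1742414 \cdot \frac{8726116}{1635} = \frac{15204506684024}{1635}$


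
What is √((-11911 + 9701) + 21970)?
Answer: 4*√1235 ≈ 140.57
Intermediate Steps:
√((-11911 + 9701) + 21970) = √(-2210 + 21970) = √19760 = 4*√1235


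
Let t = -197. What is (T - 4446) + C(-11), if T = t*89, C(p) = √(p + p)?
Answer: -21979 + I*√22 ≈ -21979.0 + 4.6904*I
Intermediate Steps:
C(p) = √2*√p (C(p) = √(2*p) = √2*√p)
T = -17533 (T = -197*89 = -17533)
(T - 4446) + C(-11) = (-17533 - 4446) + √2*√(-11) = -21979 + √2*(I*√11) = -21979 + I*√22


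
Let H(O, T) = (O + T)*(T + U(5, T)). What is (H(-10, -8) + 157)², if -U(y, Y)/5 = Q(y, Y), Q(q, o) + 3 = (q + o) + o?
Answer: 919681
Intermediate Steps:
Q(q, o) = -3 + q + 2*o (Q(q, o) = -3 + ((q + o) + o) = -3 + ((o + q) + o) = -3 + (q + 2*o) = -3 + q + 2*o)
U(y, Y) = 15 - 10*Y - 5*y (U(y, Y) = -5*(-3 + y + 2*Y) = 15 - 10*Y - 5*y)
H(O, T) = (-10 - 9*T)*(O + T) (H(O, T) = (O + T)*(T + (15 - 10*T - 5*5)) = (O + T)*(T + (15 - 10*T - 25)) = (O + T)*(T + (-10 - 10*T)) = (O + T)*(-10 - 9*T) = (-10 - 9*T)*(O + T))
(H(-10, -8) + 157)² = ((-10*(-10) - 10*(-8) - 9*(-8)² - 9*(-10)*(-8)) + 157)² = ((100 + 80 - 9*64 - 720) + 157)² = ((100 + 80 - 576 - 720) + 157)² = (-1116 + 157)² = (-959)² = 919681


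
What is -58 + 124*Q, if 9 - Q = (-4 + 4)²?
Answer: 1058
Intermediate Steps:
Q = 9 (Q = 9 - (-4 + 4)² = 9 - 1*0² = 9 - 1*0 = 9 + 0 = 9)
-58 + 124*Q = -58 + 124*9 = -58 + 1116 = 1058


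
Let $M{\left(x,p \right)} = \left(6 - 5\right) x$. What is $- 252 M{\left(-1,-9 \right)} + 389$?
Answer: $641$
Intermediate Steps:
$M{\left(x,p \right)} = x$ ($M{\left(x,p \right)} = 1 x = x$)
$- 252 M{\left(-1,-9 \right)} + 389 = \left(-252\right) \left(-1\right) + 389 = 252 + 389 = 641$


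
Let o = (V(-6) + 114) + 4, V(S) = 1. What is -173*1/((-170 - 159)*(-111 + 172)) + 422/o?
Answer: 1212815/341173 ≈ 3.5548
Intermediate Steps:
o = 119 (o = (1 + 114) + 4 = 115 + 4 = 119)
-173*1/((-170 - 159)*(-111 + 172)) + 422/o = -173*1/((-170 - 159)*(-111 + 172)) + 422/119 = -173/(61*(-329)) + 422*(1/119) = -173/(-20069) + 422/119 = -173*(-1/20069) + 422/119 = 173/20069 + 422/119 = 1212815/341173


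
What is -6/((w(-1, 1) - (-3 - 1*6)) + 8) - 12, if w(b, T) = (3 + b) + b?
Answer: -37/3 ≈ -12.333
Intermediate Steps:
w(b, T) = 3 + 2*b
-6/((w(-1, 1) - (-3 - 1*6)) + 8) - 12 = -6/(((3 + 2*(-1)) - (-3 - 1*6)) + 8) - 12 = -6/(((3 - 2) - (-3 - 6)) + 8) - 12 = -6/((1 - 1*(-9)) + 8) - 12 = -6/((1 + 9) + 8) - 12 = -6/(10 + 8) - 12 = -6/18 - 12 = (1/18)*(-6) - 12 = -⅓ - 12 = -37/3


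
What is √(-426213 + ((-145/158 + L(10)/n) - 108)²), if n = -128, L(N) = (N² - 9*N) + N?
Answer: 3*I*√294200358319/2528 ≈ 643.67*I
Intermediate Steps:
L(N) = N² - 8*N
√(-426213 + ((-145/158 + L(10)/n) - 108)²) = √(-426213 + ((-145/158 + (10*(-8 + 10))/(-128)) - 108)²) = √(-426213 + ((-145*1/158 + (10*2)*(-1/128)) - 108)²) = √(-426213 + ((-145/158 + 20*(-1/128)) - 108)²) = √(-426213 + ((-145/158 - 5/32) - 108)²) = √(-426213 + (-2715/2528 - 108)²) = √(-426213 + (-275739/2528)²) = √(-426213 + 76031996121/6390784) = √(-2647803224871/6390784) = 3*I*√294200358319/2528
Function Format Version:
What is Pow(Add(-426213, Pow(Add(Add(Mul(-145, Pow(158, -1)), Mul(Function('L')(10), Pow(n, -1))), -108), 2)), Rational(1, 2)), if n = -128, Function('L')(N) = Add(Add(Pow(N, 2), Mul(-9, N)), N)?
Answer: Mul(Rational(3, 2528), I, Pow(294200358319, Rational(1, 2))) ≈ Mul(643.67, I)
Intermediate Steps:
Function('L')(N) = Add(Pow(N, 2), Mul(-8, N))
Pow(Add(-426213, Pow(Add(Add(Mul(-145, Pow(158, -1)), Mul(Function('L')(10), Pow(n, -1))), -108), 2)), Rational(1, 2)) = Pow(Add(-426213, Pow(Add(Add(Mul(-145, Pow(158, -1)), Mul(Mul(10, Add(-8, 10)), Pow(-128, -1))), -108), 2)), Rational(1, 2)) = Pow(Add(-426213, Pow(Add(Add(Mul(-145, Rational(1, 158)), Mul(Mul(10, 2), Rational(-1, 128))), -108), 2)), Rational(1, 2)) = Pow(Add(-426213, Pow(Add(Add(Rational(-145, 158), Mul(20, Rational(-1, 128))), -108), 2)), Rational(1, 2)) = Pow(Add(-426213, Pow(Add(Add(Rational(-145, 158), Rational(-5, 32)), -108), 2)), Rational(1, 2)) = Pow(Add(-426213, Pow(Add(Rational(-2715, 2528), -108), 2)), Rational(1, 2)) = Pow(Add(-426213, Pow(Rational(-275739, 2528), 2)), Rational(1, 2)) = Pow(Add(-426213, Rational(76031996121, 6390784)), Rational(1, 2)) = Pow(Rational(-2647803224871, 6390784), Rational(1, 2)) = Mul(Rational(3, 2528), I, Pow(294200358319, Rational(1, 2)))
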